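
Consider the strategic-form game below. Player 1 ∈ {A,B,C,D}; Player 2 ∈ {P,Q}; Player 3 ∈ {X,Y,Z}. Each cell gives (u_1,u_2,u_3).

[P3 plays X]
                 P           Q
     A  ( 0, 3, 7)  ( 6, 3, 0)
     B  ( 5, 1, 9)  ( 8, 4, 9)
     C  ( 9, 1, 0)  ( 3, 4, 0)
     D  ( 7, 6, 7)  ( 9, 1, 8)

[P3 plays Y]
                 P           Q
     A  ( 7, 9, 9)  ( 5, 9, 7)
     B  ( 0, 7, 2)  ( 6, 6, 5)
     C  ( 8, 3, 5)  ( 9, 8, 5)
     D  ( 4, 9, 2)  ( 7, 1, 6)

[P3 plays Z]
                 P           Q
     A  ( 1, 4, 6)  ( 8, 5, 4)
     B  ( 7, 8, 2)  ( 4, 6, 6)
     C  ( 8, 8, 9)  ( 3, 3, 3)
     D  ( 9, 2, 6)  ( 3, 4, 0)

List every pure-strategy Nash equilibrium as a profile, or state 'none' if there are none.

Nash profiles: (C,Q,Y)

(A,P,X): not NE [P1→C gives 9>0; P3→Y gives 9>7]
(A,P,Y): not NE [P1→C gives 8>7]
(A,P,Z): not NE [P1→D gives 9>1; P2→Q gives 5>4; P3→Y gives 9>6]
(A,Q,X): not NE [P1→D gives 9>6; P3→Y gives 7>0]
(A,Q,Y): not NE [P1→C gives 9>5]
(A,Q,Z): not NE [P3→Y gives 7>4]
(B,P,X): not NE [P1→C gives 9>5; P2→Q gives 4>1]
(B,P,Y): not NE [P1→C gives 8>0; P3→X gives 9>2]
(B,P,Z): not NE [P1→D gives 9>7; P3→X gives 9>2]
(B,Q,X): not NE [P1→D gives 9>8]
(B,Q,Y): not NE [P1→C gives 9>6; P2→P gives 7>6; P3→X gives 9>5]
(B,Q,Z): not NE [P1→A gives 8>4; P2→P gives 8>6; P3→X gives 9>6]
(C,P,X): not NE [P2→Q gives 4>1; P3→Z gives 9>0]
(C,P,Y): not NE [P2→Q gives 8>3; P3→Z gives 9>5]
(C,P,Z): not NE [P1→D gives 9>8]
(C,Q,X): not NE [P1→D gives 9>3; P3→Y gives 5>0]
(C,Q,Y): NE
(C,Q,Z): not NE [P1→A gives 8>3; P2→P gives 8>3; P3→Y gives 5>3]
(D,P,X): not NE [P1→C gives 9>7]
(D,P,Y): not NE [P1→C gives 8>4; P3→X gives 7>2]
(D,P,Z): not NE [P2→Q gives 4>2; P3→X gives 7>6]
(D,Q,X): not NE [P2→P gives 6>1]
(D,Q,Y): not NE [P1→C gives 9>7; P2→P gives 9>1; P3→X gives 8>6]
(D,Q,Z): not NE [P1→A gives 8>3; P3→X gives 8>0]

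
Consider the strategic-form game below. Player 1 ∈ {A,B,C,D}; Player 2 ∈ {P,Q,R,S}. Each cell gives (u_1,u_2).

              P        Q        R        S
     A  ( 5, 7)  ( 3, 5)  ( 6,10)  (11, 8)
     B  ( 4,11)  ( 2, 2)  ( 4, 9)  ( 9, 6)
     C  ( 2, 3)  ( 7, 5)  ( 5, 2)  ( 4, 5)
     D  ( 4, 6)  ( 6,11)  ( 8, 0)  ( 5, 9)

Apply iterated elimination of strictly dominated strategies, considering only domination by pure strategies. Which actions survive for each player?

P1 drop B (A beats it: P:5>4 Q:3>2 R:6>4 S:11>9)
P2 drop P (S beats it: A:8>7 C:5>3 D:9>6)
P1→{A,C,D} P2→{Q,R,S}

IESDS → P1:{A,C,D} P2:{Q,R,S}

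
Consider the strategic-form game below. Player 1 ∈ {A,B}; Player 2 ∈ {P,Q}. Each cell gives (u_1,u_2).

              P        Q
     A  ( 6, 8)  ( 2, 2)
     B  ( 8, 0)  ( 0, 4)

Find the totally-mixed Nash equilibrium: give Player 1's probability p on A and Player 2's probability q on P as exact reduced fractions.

p=2/5, q=1/2

P1 indiff ⇒ q·6+(1-q)·2 = q·8+(1-q)·0 ⇒ q(-2) = (1-q)(-2) ⇒ q = 1/2
P2 indiff ⇒ p·8+(1-p)·0 = p·2+(1-p)·4 ⇒ p(6) = (1-p)(4) ⇒ p = 2/5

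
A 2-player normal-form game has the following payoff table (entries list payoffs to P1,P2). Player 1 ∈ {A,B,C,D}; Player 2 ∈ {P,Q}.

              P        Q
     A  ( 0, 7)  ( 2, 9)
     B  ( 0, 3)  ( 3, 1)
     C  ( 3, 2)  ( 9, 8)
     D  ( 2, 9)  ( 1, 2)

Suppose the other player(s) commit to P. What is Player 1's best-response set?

argmax u_1 = {C}

u_1(A vs P) = 0
u_1(B vs P) = 0
u_1(C vs P) = 3
u_1(D vs P) = 2
max payoff 3 at {C}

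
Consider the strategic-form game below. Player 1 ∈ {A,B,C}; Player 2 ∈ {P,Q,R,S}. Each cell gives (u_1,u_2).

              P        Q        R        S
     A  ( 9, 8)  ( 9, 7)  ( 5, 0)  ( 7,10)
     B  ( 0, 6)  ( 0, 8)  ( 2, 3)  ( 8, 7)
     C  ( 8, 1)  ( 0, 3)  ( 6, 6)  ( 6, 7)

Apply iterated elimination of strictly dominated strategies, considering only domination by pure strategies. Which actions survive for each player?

Remaining: P1:{A,B} P2:{Q,S}

P2 drop P (S beats it: A:10>8 B:7>6 C:7>1)
P2 drop R (S beats it: A:10>0 B:7>3 C:7>6)
P1 drop C (A beats it: Q:9>0 S:7>6)
P1→{A,B} P2→{Q,S}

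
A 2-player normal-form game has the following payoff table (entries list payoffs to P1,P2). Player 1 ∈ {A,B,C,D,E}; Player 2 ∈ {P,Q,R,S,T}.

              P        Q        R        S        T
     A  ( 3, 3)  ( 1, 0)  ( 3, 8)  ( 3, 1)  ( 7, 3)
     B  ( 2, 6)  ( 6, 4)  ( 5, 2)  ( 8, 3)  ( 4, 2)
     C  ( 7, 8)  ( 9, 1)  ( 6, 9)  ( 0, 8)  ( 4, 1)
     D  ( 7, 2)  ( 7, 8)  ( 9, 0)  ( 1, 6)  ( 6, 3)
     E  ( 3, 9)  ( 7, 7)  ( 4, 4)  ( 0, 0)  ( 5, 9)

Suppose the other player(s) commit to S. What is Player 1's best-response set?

BR_1 = {B}

u_1(A vs S) = 3
u_1(B vs S) = 8
u_1(C vs S) = 0
u_1(D vs S) = 1
u_1(E vs S) = 0
max payoff 8 at {B}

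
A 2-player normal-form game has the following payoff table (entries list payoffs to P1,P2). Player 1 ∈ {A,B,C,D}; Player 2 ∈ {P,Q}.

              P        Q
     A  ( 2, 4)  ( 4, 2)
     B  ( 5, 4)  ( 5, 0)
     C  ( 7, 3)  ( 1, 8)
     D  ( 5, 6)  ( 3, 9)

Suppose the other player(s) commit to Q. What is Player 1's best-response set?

P1 best: {B}

u_1(A vs Q) = 4
u_1(B vs Q) = 5
u_1(C vs Q) = 1
u_1(D vs Q) = 3
max payoff 5 at {B}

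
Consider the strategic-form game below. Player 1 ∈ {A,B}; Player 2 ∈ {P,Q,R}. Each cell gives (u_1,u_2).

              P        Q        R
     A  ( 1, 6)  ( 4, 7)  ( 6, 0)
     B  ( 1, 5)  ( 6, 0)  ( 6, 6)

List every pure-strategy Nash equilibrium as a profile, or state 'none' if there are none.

(A,P): not NE [P2→Q gives 7>6]
(A,Q): not NE [P1→B gives 6>4]
(A,R): not NE [P2→Q gives 7>0]
(B,P): not NE [P2→R gives 6>5]
(B,Q): not NE [P2→R gives 6>0]
(B,R): NE

PSNE = {(B,R)}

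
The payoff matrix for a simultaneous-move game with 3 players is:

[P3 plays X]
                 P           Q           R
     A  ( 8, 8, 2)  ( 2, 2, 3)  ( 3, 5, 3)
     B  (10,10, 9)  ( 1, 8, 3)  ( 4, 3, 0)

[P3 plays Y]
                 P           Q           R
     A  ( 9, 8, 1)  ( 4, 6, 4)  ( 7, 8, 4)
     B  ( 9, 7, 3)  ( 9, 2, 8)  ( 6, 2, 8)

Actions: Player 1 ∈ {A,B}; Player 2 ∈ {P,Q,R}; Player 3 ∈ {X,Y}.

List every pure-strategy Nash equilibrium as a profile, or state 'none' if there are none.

(A,P,X): not NE [P1→B gives 10>8]
(A,P,Y): not NE [P3→X gives 2>1]
(A,Q,X): not NE [P2→P gives 8>2; P3→Y gives 4>3]
(A,Q,Y): not NE [P1→B gives 9>4; P2→R gives 8>6]
(A,R,X): not NE [P1→B gives 4>3; P2→P gives 8>5; P3→Y gives 4>3]
(A,R,Y): NE
(B,P,X): NE
(B,P,Y): not NE [P3→X gives 9>3]
(B,Q,X): not NE [P1→A gives 2>1; P2→P gives 10>8; P3→Y gives 8>3]
(B,Q,Y): not NE [P2→P gives 7>2]
(B,R,X): not NE [P2→P gives 10>3; P3→Y gives 8>0]
(B,R,Y): not NE [P1→A gives 7>6; P2→P gives 7>2]

NE set: (A,R,Y), (B,P,X)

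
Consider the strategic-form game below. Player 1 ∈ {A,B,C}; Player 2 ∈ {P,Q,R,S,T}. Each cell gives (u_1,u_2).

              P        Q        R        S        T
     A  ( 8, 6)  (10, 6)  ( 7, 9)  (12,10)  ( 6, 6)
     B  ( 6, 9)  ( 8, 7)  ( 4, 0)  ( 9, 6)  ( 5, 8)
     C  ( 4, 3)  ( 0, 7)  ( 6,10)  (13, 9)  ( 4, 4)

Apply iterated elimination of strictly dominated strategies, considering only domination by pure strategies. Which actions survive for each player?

P1 drop B (A beats it: P:8>6 Q:10>8 R:7>4 S:12>9 T:6>5)
P2 drop P (R beats it: A:9>6 C:10>3)
P2 drop Q (R beats it: A:9>6 C:10>7)
P2 drop T (R beats it: A:9>6 C:10>4)
P1→{A,C} P2→{R,S}

Remaining: P1:{A,C} P2:{R,S}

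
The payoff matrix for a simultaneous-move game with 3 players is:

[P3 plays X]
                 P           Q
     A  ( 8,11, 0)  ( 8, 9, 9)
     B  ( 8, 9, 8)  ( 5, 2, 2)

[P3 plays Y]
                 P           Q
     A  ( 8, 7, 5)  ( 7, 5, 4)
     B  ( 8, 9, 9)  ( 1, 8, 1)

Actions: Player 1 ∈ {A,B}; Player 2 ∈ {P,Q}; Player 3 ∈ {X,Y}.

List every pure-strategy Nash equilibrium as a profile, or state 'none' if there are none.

Nash profiles: (A,P,Y), (B,P,Y)

(A,P,X): not NE [P3→Y gives 5>0]
(A,P,Y): NE
(A,Q,X): not NE [P2→P gives 11>9]
(A,Q,Y): not NE [P2→P gives 7>5; P3→X gives 9>4]
(B,P,X): not NE [P3→Y gives 9>8]
(B,P,Y): NE
(B,Q,X): not NE [P1→A gives 8>5; P2→P gives 9>2]
(B,Q,Y): not NE [P1→A gives 7>1; P2→P gives 9>8; P3→X gives 2>1]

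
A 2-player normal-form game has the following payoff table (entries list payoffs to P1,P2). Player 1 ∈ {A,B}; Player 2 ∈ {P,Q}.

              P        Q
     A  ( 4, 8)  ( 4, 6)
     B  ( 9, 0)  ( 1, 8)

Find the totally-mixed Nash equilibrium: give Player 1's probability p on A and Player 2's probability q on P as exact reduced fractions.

P1 indiff ⇒ q·4+(1-q)·4 = q·9+(1-q)·1 ⇒ q(-5) = (1-q)(-3) ⇒ q = 3/8
P2 indiff ⇒ p·8+(1-p)·0 = p·6+(1-p)·8 ⇒ p(2) = (1-p)(8) ⇒ p = 4/5

p=4/5, q=3/8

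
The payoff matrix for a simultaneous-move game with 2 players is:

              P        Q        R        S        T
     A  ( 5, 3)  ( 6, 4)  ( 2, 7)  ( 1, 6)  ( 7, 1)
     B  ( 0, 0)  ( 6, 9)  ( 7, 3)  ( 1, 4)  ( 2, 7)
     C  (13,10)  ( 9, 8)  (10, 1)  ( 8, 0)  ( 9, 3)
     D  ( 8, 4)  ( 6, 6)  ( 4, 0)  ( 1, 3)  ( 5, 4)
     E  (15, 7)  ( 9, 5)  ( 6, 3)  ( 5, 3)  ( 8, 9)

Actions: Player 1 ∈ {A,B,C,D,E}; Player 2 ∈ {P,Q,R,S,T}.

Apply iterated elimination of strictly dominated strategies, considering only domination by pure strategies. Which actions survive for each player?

P1 drop A (C beats it: P:13>5 Q:9>6 R:10>2 S:8>1 T:9>7)
P1 drop B (C beats it: P:13>0 Q:9>6 R:10>7 S:8>1 T:9>2)
P1 drop D (C beats it: P:13>8 Q:9>6 R:10>4 S:8>1 T:9>5)
P2 drop Q (P beats it: C:10>8 E:7>5)
P2 drop R (P beats it: C:10>1 E:7>3)
P2 drop S (P beats it: C:10>0 E:7>3)
P1→{C,E} P2→{P,T}

IESDS → P1:{C,E} P2:{P,T}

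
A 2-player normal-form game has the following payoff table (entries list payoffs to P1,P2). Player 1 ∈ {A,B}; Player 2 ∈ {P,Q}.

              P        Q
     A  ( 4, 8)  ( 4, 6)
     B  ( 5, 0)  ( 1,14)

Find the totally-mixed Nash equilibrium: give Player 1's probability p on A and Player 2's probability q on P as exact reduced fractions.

P1 indiff ⇒ q·4+(1-q)·4 = q·5+(1-q)·1 ⇒ q(-1) = (1-q)(-3) ⇒ q = 3/4
P2 indiff ⇒ p·8+(1-p)·0 = p·6+(1-p)·14 ⇒ p(2) = (1-p)(14) ⇒ p = 7/8

P1 mixes 7/8 on A; P2 mixes 3/4 on P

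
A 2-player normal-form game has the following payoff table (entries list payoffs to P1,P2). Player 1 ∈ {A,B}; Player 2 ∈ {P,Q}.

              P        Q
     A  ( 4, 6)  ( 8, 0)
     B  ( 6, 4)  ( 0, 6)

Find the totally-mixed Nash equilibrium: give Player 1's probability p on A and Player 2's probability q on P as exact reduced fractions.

P1 indiff ⇒ q·4+(1-q)·8 = q·6+(1-q)·0 ⇒ q(-2) = (1-q)(-8) ⇒ q = 4/5
P2 indiff ⇒ p·6+(1-p)·4 = p·0+(1-p)·6 ⇒ p(6) = (1-p)(2) ⇒ p = 1/4

p=1/4, q=4/5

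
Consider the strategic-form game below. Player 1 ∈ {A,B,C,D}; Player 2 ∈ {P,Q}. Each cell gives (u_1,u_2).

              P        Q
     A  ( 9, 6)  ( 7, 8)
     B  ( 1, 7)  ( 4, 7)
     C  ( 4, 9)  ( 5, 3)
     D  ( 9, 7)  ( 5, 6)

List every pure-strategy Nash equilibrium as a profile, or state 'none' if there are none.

(A,P): not NE [P2→Q gives 8>6]
(A,Q): NE
(B,P): not NE [P1→D gives 9>1]
(B,Q): not NE [P1→A gives 7>4]
(C,P): not NE [P1→D gives 9>4]
(C,Q): not NE [P1→A gives 7>5; P2→P gives 9>3]
(D,P): NE
(D,Q): not NE [P1→A gives 7>5; P2→P gives 7>6]

NE set: (A,Q), (D,P)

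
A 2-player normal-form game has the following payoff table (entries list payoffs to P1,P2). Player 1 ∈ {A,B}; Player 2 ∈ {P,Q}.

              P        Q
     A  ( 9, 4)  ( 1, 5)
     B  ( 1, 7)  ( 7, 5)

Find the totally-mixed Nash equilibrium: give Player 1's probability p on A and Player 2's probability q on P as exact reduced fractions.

P1 indiff ⇒ q·9+(1-q)·1 = q·1+(1-q)·7 ⇒ q(8) = (1-q)(6) ⇒ q = 3/7
P2 indiff ⇒ p·4+(1-p)·7 = p·5+(1-p)·5 ⇒ p(-1) = (1-p)(-2) ⇒ p = 2/3

(p,q) = (2/3, 3/7)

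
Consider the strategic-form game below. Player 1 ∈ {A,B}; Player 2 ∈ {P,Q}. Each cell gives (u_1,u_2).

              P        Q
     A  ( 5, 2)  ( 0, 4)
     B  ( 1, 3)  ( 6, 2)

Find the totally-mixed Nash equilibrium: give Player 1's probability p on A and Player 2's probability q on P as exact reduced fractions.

P1 mixes 1/3 on A; P2 mixes 3/5 on P

P1 indiff ⇒ q·5+(1-q)·0 = q·1+(1-q)·6 ⇒ q(4) = (1-q)(6) ⇒ q = 3/5
P2 indiff ⇒ p·2+(1-p)·3 = p·4+(1-p)·2 ⇒ p(-2) = (1-p)(-1) ⇒ p = 1/3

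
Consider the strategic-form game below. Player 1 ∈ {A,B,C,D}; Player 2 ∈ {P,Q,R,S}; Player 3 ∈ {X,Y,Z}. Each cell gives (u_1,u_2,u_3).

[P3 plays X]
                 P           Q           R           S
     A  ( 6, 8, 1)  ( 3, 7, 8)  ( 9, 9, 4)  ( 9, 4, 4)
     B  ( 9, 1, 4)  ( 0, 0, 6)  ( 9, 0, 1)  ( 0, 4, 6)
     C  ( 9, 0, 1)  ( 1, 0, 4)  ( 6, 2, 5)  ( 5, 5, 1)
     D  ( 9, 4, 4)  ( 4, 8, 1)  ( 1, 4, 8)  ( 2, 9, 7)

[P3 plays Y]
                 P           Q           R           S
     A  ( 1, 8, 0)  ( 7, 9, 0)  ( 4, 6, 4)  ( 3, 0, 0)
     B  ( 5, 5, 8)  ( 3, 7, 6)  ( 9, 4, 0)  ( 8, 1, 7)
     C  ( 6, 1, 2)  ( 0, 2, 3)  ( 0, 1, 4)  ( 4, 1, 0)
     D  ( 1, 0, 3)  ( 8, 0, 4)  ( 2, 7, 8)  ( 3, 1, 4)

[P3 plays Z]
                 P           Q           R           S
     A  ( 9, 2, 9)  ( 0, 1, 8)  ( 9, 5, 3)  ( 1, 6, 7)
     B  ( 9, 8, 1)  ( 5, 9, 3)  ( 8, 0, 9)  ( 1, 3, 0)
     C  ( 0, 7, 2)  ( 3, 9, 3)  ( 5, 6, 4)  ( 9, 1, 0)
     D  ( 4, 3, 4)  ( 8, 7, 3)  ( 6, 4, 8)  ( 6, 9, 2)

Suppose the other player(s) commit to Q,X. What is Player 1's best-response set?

u_1(A vs Q,X) = 3
u_1(B vs Q,X) = 0
u_1(C vs Q,X) = 1
u_1(D vs Q,X) = 4
max payoff 4 at {D}

argmax u_1 = {D}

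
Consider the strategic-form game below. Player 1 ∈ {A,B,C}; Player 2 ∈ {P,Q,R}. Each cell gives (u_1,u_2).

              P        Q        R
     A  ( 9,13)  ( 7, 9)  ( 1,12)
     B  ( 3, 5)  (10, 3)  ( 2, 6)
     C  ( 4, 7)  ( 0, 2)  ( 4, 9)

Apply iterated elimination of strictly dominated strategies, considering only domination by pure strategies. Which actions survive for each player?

P2 drop Q (P beats it: A:13>9 B:5>3 C:7>2)
P1 drop B (C beats it: P:4>3 R:4>2)
P1→{A,C} P2→{P,R}

IESDS → P1:{A,C} P2:{P,R}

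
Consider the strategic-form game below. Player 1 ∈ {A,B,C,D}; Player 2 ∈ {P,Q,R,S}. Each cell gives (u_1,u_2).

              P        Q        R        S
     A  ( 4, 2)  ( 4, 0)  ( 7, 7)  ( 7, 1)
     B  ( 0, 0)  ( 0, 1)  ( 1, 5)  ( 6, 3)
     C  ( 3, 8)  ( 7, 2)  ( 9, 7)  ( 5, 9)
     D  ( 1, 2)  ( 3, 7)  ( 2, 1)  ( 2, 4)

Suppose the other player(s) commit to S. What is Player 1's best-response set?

BR_1 = {A}

u_1(A vs S) = 7
u_1(B vs S) = 6
u_1(C vs S) = 5
u_1(D vs S) = 2
max payoff 7 at {A}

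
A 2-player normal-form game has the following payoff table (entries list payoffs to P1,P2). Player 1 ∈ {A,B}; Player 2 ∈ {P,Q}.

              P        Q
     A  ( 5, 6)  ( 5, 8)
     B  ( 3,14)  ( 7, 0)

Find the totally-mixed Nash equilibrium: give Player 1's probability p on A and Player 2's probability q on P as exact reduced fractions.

p=7/8, q=1/2

P1 indiff ⇒ q·5+(1-q)·5 = q·3+(1-q)·7 ⇒ q(2) = (1-q)(2) ⇒ q = 1/2
P2 indiff ⇒ p·6+(1-p)·14 = p·8+(1-p)·0 ⇒ p(-2) = (1-p)(-14) ⇒ p = 7/8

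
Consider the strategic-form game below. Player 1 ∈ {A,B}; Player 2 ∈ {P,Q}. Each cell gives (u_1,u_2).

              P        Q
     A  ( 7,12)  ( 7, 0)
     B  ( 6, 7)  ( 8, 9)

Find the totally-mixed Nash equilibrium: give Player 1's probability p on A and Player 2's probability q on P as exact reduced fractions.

p=1/7, q=1/2

P1 indiff ⇒ q·7+(1-q)·7 = q·6+(1-q)·8 ⇒ q(1) = (1-q)(1) ⇒ q = 1/2
P2 indiff ⇒ p·12+(1-p)·7 = p·0+(1-p)·9 ⇒ p(12) = (1-p)(2) ⇒ p = 1/7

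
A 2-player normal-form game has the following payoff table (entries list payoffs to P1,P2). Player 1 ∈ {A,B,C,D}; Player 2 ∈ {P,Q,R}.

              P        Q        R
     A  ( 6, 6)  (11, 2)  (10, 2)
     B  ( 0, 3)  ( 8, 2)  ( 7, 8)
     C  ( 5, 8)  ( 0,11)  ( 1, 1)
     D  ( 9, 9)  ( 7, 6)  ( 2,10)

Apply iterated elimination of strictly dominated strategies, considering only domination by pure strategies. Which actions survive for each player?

IESDS → P1:{A,D} P2:{P,R}

P1 drop B (A beats it: P:6>0 Q:11>8 R:10>7)
P1 drop C (A beats it: P:6>5 Q:11>0 R:10>1)
P2 drop Q (P beats it: A:6>2 D:9>6)
P1→{A,D} P2→{P,R}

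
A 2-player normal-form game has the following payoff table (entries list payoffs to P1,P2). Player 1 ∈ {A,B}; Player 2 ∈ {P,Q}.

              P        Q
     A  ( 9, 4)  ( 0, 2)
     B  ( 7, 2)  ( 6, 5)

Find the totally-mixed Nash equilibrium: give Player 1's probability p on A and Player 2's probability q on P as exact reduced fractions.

P1 indiff ⇒ q·9+(1-q)·0 = q·7+(1-q)·6 ⇒ q(2) = (1-q)(6) ⇒ q = 3/4
P2 indiff ⇒ p·4+(1-p)·2 = p·2+(1-p)·5 ⇒ p(2) = (1-p)(3) ⇒ p = 3/5

p=3/5, q=3/4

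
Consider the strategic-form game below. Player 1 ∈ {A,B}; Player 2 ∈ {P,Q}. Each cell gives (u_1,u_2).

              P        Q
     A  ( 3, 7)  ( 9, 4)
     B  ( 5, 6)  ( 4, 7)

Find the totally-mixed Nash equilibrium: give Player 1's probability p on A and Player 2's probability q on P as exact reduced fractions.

P1 indiff ⇒ q·3+(1-q)·9 = q·5+(1-q)·4 ⇒ q(-2) = (1-q)(-5) ⇒ q = 5/7
P2 indiff ⇒ p·7+(1-p)·6 = p·4+(1-p)·7 ⇒ p(3) = (1-p)(1) ⇒ p = 1/4

(p,q) = (1/4, 5/7)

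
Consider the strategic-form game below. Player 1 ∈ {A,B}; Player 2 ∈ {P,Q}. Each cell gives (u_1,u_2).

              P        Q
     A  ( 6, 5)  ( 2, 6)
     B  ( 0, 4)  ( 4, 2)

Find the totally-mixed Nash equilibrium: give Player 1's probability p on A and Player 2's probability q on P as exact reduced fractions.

P1 indiff ⇒ q·6+(1-q)·2 = q·0+(1-q)·4 ⇒ q(6) = (1-q)(2) ⇒ q = 1/4
P2 indiff ⇒ p·5+(1-p)·4 = p·6+(1-p)·2 ⇒ p(-1) = (1-p)(-2) ⇒ p = 2/3

(p,q) = (2/3, 1/4)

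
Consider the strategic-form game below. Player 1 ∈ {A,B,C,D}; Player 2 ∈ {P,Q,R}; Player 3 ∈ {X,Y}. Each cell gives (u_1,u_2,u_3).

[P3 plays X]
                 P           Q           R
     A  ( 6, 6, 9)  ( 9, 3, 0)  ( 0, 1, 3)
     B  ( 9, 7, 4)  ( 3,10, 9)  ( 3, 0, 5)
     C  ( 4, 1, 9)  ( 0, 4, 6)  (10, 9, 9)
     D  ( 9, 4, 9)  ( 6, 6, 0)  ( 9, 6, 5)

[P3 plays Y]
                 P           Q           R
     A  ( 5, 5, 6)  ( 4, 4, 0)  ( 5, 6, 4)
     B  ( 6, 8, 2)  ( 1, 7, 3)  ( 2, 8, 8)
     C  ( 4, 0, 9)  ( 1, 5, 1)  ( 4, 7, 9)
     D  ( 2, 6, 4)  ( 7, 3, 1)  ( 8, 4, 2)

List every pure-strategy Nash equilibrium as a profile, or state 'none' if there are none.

(A,P,X): not NE [P1→D gives 9>6]
(A,P,Y): not NE [P1→B gives 6>5; P2→R gives 6>5; P3→X gives 9>6]
(A,Q,X): not NE [P2→P gives 6>3]
(A,Q,Y): not NE [P1→D gives 7>4; P2→R gives 6>4]
(A,R,X): not NE [P1→C gives 10>0; P2→P gives 6>1; P3→Y gives 4>3]
(A,R,Y): not NE [P1→D gives 8>5]
(B,P,X): not NE [P2→Q gives 10>7]
(B,P,Y): not NE [P3→X gives 4>2]
(B,Q,X): not NE [P1→A gives 9>3]
(B,Q,Y): not NE [P1→D gives 7>1; P2→R gives 8>7; P3→X gives 9>3]
(B,R,X): not NE [P1→C gives 10>3; P2→Q gives 10>0; P3→Y gives 8>5]
(B,R,Y): not NE [P1→D gives 8>2]
(C,P,X): not NE [P1→D gives 9>4; P2→R gives 9>1]
(C,P,Y): not NE [P1→B gives 6>4; P2→R gives 7>0]
(C,Q,X): not NE [P1→A gives 9>0; P2→R gives 9>4]
(C,Q,Y): not NE [P1→D gives 7>1; P2→R gives 7>5; P3→X gives 6>1]
(C,R,X): NE
(C,R,Y): not NE [P1→D gives 8>4]
(D,P,X): not NE [P2→R gives 6>4]
(D,P,Y): not NE [P1→B gives 6>2; P3→X gives 9>4]
(D,Q,X): not NE [P1→A gives 9>6; P3→Y gives 1>0]
(D,Q,Y): not NE [P2→P gives 6>3]
(D,R,X): not NE [P1→C gives 10>9]
(D,R,Y): not NE [P2→P gives 6>4; P3→X gives 5>2]

NE set: (C,R,X)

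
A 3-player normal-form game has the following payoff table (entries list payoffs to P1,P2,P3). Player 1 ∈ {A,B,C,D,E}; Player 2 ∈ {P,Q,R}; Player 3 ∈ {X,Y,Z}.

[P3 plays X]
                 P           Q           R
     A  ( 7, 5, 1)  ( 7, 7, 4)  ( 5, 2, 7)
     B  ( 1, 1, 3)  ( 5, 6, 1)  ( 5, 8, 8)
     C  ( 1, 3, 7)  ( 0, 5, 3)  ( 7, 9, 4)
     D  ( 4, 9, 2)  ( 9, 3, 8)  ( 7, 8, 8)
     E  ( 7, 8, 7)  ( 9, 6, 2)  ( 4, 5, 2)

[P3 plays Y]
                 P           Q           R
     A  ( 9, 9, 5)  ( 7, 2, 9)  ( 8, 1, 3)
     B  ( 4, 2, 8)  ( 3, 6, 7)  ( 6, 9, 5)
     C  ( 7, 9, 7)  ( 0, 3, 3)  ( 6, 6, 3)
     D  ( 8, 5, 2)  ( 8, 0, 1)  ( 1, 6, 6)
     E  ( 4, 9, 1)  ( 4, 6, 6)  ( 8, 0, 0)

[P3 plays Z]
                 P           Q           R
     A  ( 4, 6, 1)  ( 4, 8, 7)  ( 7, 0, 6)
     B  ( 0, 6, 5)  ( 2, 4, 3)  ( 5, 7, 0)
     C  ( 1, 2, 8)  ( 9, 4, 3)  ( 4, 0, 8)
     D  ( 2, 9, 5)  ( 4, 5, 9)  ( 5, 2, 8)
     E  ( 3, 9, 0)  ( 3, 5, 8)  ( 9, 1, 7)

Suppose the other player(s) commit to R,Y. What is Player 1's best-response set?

argmax u_1 = {A,E}

u_1(A vs R,Y) = 8
u_1(B vs R,Y) = 6
u_1(C vs R,Y) = 6
u_1(D vs R,Y) = 1
u_1(E vs R,Y) = 8
max payoff 8 at {A,E}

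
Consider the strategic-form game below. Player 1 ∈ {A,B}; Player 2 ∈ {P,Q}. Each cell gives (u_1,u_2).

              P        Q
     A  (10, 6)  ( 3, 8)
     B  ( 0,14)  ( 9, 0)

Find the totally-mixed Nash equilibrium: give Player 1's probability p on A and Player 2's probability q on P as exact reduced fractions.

(p,q) = (7/8, 3/8)

P1 indiff ⇒ q·10+(1-q)·3 = q·0+(1-q)·9 ⇒ q(10) = (1-q)(6) ⇒ q = 3/8
P2 indiff ⇒ p·6+(1-p)·14 = p·8+(1-p)·0 ⇒ p(-2) = (1-p)(-14) ⇒ p = 7/8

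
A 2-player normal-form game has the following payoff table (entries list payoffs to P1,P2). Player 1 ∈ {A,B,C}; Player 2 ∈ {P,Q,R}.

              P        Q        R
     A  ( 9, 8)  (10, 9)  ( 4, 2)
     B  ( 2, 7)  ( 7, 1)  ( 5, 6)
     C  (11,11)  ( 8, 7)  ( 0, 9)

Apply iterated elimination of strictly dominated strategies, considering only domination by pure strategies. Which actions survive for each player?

IESDS → P1:{A,C} P2:{P,Q}

P2 drop R (P beats it: A:8>2 B:7>6 C:11>9)
P1 drop B (A beats it: P:9>2 Q:10>7)
P1→{A,C} P2→{P,Q}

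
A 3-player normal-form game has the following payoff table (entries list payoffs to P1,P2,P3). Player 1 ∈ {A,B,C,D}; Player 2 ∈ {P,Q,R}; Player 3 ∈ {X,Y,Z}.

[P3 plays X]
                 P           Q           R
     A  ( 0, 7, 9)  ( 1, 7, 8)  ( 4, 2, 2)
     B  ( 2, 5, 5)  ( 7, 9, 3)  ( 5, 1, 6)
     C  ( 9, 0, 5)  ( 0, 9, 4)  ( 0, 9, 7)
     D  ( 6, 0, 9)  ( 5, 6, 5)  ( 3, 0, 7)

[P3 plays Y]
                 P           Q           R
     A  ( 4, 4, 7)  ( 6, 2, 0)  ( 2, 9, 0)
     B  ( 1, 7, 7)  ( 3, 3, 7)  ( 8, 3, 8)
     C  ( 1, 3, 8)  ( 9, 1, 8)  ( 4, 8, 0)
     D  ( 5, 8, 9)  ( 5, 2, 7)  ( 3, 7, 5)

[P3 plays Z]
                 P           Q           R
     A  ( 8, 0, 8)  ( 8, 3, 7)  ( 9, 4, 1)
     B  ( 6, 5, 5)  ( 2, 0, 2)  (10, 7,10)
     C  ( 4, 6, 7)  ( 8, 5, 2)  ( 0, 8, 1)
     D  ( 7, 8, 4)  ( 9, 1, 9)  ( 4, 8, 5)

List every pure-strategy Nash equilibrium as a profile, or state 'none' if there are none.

Nash profiles: (B,R,Z), (D,P,Y)

(A,P,X): not NE [P1→C gives 9>0]
(A,P,Y): not NE [P1→D gives 5>4; P2→R gives 9>4; P3→X gives 9>7]
(A,P,Z): not NE [P2→R gives 4>0; P3→X gives 9>8]
(A,Q,X): not NE [P1→B gives 7>1]
(A,Q,Y): not NE [P1→C gives 9>6; P2→R gives 9>2; P3→X gives 8>0]
(A,Q,Z): not NE [P1→D gives 9>8; P2→R gives 4>3; P3→X gives 8>7]
(A,R,X): not NE [P1→B gives 5>4; P2→Q gives 7>2]
(A,R,Y): not NE [P1→B gives 8>2; P3→X gives 2>0]
(A,R,Z): not NE [P1→B gives 10>9; P3→X gives 2>1]
(B,P,X): not NE [P1→C gives 9>2; P2→Q gives 9>5; P3→Y gives 7>5]
(B,P,Y): not NE [P1→D gives 5>1]
(B,P,Z): not NE [P1→A gives 8>6; P2→R gives 7>5; P3→Y gives 7>5]
(B,Q,X): not NE [P3→Y gives 7>3]
(B,Q,Y): not NE [P1→C gives 9>3; P2→P gives 7>3]
(B,Q,Z): not NE [P1→D gives 9>2; P2→R gives 7>0; P3→Y gives 7>2]
(B,R,X): not NE [P2→Q gives 9>1; P3→Z gives 10>6]
(B,R,Y): not NE [P2→P gives 7>3; P3→Z gives 10>8]
(B,R,Z): NE
(C,P,X): not NE [P2→R gives 9>0; P3→Y gives 8>5]
(C,P,Y): not NE [P1→D gives 5>1; P2→R gives 8>3]
(C,P,Z): not NE [P1→A gives 8>4; P2→R gives 8>6; P3→Y gives 8>7]
(C,Q,X): not NE [P1→B gives 7>0; P3→Y gives 8>4]
(C,Q,Y): not NE [P2→R gives 8>1]
(C,Q,Z): not NE [P1→D gives 9>8; P2→R gives 8>5; P3→Y gives 8>2]
(C,R,X): not NE [P1→B gives 5>0]
(C,R,Y): not NE [P1→B gives 8>4; P3→X gives 7>0]
(C,R,Z): not NE [P1→B gives 10>0; P3→X gives 7>1]
(D,P,X): not NE [P1→C gives 9>6; P2→Q gives 6>0]
(D,P,Y): NE
(D,P,Z): not NE [P1→A gives 8>7; P3→Y gives 9>4]
(D,Q,X): not NE [P1→B gives 7>5; P3→Z gives 9>5]
(D,Q,Y): not NE [P1→C gives 9>5; P2→P gives 8>2; P3→Z gives 9>7]
(D,Q,Z): not NE [P2→R gives 8>1]
(D,R,X): not NE [P1→B gives 5>3; P2→Q gives 6>0]
(D,R,Y): not NE [P1→B gives 8>3; P2→P gives 8>7; P3→X gives 7>5]
(D,R,Z): not NE [P1→B gives 10>4; P3→X gives 7>5]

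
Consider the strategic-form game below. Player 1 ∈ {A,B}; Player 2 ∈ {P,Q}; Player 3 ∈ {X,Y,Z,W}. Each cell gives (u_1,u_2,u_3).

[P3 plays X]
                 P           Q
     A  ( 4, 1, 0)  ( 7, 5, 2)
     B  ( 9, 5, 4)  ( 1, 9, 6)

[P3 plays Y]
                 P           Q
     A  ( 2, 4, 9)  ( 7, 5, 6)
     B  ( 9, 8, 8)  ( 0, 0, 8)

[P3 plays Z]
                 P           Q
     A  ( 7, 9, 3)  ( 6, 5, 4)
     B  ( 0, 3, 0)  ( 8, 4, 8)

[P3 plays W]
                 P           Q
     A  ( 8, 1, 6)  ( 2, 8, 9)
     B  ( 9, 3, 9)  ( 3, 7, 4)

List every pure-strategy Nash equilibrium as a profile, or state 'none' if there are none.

(A,P,X): not NE [P1→B gives 9>4; P2→Q gives 5>1; P3→Y gives 9>0]
(A,P,Y): not NE [P1→B gives 9>2; P2→Q gives 5>4]
(A,P,Z): not NE [P3→Y gives 9>3]
(A,P,W): not NE [P1→B gives 9>8; P2→Q gives 8>1; P3→Y gives 9>6]
(A,Q,X): not NE [P3→W gives 9>2]
(A,Q,Y): not NE [P3→W gives 9>6]
(A,Q,Z): not NE [P1→B gives 8>6; P2→P gives 9>5; P3→W gives 9>4]
(A,Q,W): not NE [P1→B gives 3>2]
(B,P,X): not NE [P2→Q gives 9>5; P3→W gives 9>4]
(B,P,Y): not NE [P3→W gives 9>8]
(B,P,Z): not NE [P1→A gives 7>0; P2→Q gives 4>3; P3→W gives 9>0]
(B,P,W): not NE [P2→Q gives 7>3]
(B,Q,X): not NE [P1→A gives 7>1; P3→Z gives 8>6]
(B,Q,Y): not NE [P1→A gives 7>0; P2→P gives 8>0]
(B,Q,Z): NE
(B,Q,W): not NE [P3→Z gives 8>4]

Nash profiles: (B,Q,Z)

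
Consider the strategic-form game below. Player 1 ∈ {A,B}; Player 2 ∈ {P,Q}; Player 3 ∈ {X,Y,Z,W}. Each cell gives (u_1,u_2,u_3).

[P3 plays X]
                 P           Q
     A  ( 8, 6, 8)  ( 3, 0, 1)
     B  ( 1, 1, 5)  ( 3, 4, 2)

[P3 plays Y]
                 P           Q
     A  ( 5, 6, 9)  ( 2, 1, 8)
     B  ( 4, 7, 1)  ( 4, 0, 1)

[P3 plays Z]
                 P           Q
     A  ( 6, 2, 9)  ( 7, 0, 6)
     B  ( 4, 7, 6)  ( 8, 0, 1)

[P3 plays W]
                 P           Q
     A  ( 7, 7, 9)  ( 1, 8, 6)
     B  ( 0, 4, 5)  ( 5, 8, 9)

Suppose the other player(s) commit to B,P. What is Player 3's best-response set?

BR_3 = {Z}

u_3(X vs B,P) = 5
u_3(Y vs B,P) = 1
u_3(Z vs B,P) = 6
u_3(W vs B,P) = 5
max payoff 6 at {Z}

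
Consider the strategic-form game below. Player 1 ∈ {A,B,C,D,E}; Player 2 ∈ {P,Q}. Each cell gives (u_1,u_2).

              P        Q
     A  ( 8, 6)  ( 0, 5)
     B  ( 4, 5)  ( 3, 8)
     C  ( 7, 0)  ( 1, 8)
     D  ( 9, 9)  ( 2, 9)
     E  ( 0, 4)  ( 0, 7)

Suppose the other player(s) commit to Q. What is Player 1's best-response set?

u_1(A vs Q) = 0
u_1(B vs Q) = 3
u_1(C vs Q) = 1
u_1(D vs Q) = 2
u_1(E vs Q) = 0
max payoff 3 at {B}

P1 best: {B}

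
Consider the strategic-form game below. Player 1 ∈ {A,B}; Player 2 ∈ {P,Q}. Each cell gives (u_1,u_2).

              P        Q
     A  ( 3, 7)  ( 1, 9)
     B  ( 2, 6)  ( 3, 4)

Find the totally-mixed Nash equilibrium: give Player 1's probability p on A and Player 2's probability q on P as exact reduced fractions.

(p,q) = (1/2, 2/3)

P1 indiff ⇒ q·3+(1-q)·1 = q·2+(1-q)·3 ⇒ q(1) = (1-q)(2) ⇒ q = 2/3
P2 indiff ⇒ p·7+(1-p)·6 = p·9+(1-p)·4 ⇒ p(-2) = (1-p)(-2) ⇒ p = 1/2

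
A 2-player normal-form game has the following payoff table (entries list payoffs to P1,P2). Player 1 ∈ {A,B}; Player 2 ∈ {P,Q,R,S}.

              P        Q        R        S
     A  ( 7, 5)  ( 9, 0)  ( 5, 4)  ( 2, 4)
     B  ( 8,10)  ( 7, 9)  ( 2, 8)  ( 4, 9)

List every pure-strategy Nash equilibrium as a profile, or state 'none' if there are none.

Nash profiles: (B,P)

(A,P): not NE [P1→B gives 8>7]
(A,Q): not NE [P2→P gives 5>0]
(A,R): not NE [P2→P gives 5>4]
(A,S): not NE [P1→B gives 4>2; P2→P gives 5>4]
(B,P): NE
(B,Q): not NE [P1→A gives 9>7; P2→P gives 10>9]
(B,R): not NE [P1→A gives 5>2; P2→P gives 10>8]
(B,S): not NE [P2→P gives 10>9]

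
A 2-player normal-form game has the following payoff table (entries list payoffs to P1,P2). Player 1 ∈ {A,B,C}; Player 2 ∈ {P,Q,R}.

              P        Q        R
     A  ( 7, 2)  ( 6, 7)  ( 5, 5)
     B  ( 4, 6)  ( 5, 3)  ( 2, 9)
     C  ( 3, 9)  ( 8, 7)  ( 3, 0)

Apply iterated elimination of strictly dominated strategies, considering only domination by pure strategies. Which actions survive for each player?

Survivors P1:{A,C} P2:{P,Q}

P1 drop B (A beats it: P:7>4 Q:6>5 R:5>2)
P2 drop R (Q beats it: A:7>5 C:7>0)
P1→{A,C} P2→{P,Q}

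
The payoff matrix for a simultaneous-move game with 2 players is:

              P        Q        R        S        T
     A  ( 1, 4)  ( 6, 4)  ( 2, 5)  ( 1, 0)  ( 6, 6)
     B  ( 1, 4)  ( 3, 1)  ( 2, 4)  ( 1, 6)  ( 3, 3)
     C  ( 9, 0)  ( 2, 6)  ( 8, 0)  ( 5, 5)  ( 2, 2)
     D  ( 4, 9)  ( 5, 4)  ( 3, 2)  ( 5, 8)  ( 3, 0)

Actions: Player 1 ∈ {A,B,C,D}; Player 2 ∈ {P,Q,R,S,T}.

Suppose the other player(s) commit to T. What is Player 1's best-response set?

u_1(A vs T) = 6
u_1(B vs T) = 3
u_1(C vs T) = 2
u_1(D vs T) = 3
max payoff 6 at {A}

P1 best: {A}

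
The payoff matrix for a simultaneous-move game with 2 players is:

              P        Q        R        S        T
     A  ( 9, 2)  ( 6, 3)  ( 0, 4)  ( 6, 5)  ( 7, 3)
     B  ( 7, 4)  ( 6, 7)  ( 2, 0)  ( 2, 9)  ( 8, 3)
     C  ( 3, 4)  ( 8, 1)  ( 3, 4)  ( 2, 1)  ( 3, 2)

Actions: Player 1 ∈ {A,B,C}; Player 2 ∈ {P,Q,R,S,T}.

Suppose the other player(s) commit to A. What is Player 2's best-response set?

argmax u_2 = {S}

u_2(P vs A) = 2
u_2(Q vs A) = 3
u_2(R vs A) = 4
u_2(S vs A) = 5
u_2(T vs A) = 3
max payoff 5 at {S}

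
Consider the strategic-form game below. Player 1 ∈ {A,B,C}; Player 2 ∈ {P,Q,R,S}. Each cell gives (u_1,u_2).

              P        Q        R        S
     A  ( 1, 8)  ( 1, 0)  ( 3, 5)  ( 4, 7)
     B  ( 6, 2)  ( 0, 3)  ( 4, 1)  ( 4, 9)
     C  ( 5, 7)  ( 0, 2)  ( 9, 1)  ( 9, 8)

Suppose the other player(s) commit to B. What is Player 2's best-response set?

u_2(P vs B) = 2
u_2(Q vs B) = 3
u_2(R vs B) = 1
u_2(S vs B) = 9
max payoff 9 at {S}

BR_2 = {S}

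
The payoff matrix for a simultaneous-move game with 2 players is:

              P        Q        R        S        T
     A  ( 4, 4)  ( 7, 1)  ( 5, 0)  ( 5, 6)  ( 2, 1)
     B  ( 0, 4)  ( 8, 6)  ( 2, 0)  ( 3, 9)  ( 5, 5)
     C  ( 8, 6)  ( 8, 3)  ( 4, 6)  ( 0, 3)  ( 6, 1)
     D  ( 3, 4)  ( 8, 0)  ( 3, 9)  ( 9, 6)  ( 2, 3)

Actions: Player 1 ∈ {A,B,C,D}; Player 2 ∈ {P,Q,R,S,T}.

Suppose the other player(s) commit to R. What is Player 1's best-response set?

argmax u_1 = {A}

u_1(A vs R) = 5
u_1(B vs R) = 2
u_1(C vs R) = 4
u_1(D vs R) = 3
max payoff 5 at {A}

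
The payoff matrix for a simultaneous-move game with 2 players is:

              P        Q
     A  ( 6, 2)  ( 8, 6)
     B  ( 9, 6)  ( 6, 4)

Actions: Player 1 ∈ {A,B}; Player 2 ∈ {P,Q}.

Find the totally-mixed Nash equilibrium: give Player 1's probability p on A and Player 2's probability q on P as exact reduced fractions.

P1 indiff ⇒ q·6+(1-q)·8 = q·9+(1-q)·6 ⇒ q(-3) = (1-q)(-2) ⇒ q = 2/5
P2 indiff ⇒ p·2+(1-p)·6 = p·6+(1-p)·4 ⇒ p(-4) = (1-p)(-2) ⇒ p = 1/3

(p,q) = (1/3, 2/5)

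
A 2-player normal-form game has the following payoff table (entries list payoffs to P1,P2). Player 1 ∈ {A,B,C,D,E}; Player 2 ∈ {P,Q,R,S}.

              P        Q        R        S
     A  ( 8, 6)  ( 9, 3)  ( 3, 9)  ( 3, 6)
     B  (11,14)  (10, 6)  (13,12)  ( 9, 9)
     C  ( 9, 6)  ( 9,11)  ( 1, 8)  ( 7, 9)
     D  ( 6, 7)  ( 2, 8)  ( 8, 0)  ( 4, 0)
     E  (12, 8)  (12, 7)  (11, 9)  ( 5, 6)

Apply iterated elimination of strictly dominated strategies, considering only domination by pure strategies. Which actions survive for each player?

Remaining: P1:{B,E} P2:{P,R}

P1 drop A (B beats it: P:11>8 Q:10>9 R:13>3 S:9>3)
P1 drop C (B beats it: P:11>9 Q:10>9 R:13>1 S:9>7)
P1 drop D (B beats it: P:11>6 Q:10>2 R:13>8 S:9>4)
P2 drop Q (P beats it: B:14>6 E:8>7)
P2 drop S (P beats it: B:14>9 E:8>6)
P1→{B,E} P2→{P,R}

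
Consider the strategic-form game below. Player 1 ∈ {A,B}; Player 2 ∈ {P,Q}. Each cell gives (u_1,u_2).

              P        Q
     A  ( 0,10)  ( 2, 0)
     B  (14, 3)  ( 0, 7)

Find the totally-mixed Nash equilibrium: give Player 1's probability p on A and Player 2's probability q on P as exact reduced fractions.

P1 indiff ⇒ q·0+(1-q)·2 = q·14+(1-q)·0 ⇒ q(-14) = (1-q)(-2) ⇒ q = 1/8
P2 indiff ⇒ p·10+(1-p)·3 = p·0+(1-p)·7 ⇒ p(10) = (1-p)(4) ⇒ p = 2/7

(p,q) = (2/7, 1/8)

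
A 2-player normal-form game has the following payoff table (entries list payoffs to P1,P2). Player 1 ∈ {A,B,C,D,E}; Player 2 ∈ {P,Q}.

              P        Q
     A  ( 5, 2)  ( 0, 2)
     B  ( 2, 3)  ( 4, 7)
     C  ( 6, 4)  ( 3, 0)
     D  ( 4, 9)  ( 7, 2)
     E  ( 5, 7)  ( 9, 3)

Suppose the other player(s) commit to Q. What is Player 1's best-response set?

P1 best: {E}

u_1(A vs Q) = 0
u_1(B vs Q) = 4
u_1(C vs Q) = 3
u_1(D vs Q) = 7
u_1(E vs Q) = 9
max payoff 9 at {E}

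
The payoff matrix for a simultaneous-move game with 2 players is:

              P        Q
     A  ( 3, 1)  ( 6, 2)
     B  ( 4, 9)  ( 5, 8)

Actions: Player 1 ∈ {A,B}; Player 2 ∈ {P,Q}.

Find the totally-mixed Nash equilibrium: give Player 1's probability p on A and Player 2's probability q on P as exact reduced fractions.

P1 mixes 1/2 on A; P2 mixes 1/2 on P

P1 indiff ⇒ q·3+(1-q)·6 = q·4+(1-q)·5 ⇒ q(-1) = (1-q)(-1) ⇒ q = 1/2
P2 indiff ⇒ p·1+(1-p)·9 = p·2+(1-p)·8 ⇒ p(-1) = (1-p)(-1) ⇒ p = 1/2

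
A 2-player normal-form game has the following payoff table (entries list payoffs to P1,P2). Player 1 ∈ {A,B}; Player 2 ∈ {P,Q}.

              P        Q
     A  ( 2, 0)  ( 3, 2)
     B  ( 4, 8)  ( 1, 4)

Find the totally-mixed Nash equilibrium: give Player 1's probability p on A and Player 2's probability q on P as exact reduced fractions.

P1 indiff ⇒ q·2+(1-q)·3 = q·4+(1-q)·1 ⇒ q(-2) = (1-q)(-2) ⇒ q = 1/2
P2 indiff ⇒ p·0+(1-p)·8 = p·2+(1-p)·4 ⇒ p(-2) = (1-p)(-4) ⇒ p = 2/3

(p,q) = (2/3, 1/2)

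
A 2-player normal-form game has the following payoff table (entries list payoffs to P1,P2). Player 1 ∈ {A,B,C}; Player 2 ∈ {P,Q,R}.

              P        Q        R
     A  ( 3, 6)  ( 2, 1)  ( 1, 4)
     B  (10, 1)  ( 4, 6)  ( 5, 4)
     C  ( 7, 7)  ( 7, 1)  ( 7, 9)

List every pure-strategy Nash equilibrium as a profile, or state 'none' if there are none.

NE set: (C,R)

(A,P): not NE [P1→B gives 10>3]
(A,Q): not NE [P1→C gives 7>2; P2→P gives 6>1]
(A,R): not NE [P1→C gives 7>1; P2→P gives 6>4]
(B,P): not NE [P2→Q gives 6>1]
(B,Q): not NE [P1→C gives 7>4]
(B,R): not NE [P1→C gives 7>5; P2→Q gives 6>4]
(C,P): not NE [P1→B gives 10>7; P2→R gives 9>7]
(C,Q): not NE [P2→R gives 9>1]
(C,R): NE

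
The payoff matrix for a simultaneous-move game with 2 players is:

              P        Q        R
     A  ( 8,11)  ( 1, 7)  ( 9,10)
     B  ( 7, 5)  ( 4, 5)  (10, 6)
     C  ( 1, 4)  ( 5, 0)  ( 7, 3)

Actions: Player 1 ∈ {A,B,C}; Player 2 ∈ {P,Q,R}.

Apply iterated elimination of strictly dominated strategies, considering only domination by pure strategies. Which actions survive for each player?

P2 drop Q (R beats it: A:10>7 B:6>5 C:3>0)
P1 drop C (A beats it: P:8>1 R:9>7)
P1→{A,B} P2→{P,R}

Survivors P1:{A,B} P2:{P,R}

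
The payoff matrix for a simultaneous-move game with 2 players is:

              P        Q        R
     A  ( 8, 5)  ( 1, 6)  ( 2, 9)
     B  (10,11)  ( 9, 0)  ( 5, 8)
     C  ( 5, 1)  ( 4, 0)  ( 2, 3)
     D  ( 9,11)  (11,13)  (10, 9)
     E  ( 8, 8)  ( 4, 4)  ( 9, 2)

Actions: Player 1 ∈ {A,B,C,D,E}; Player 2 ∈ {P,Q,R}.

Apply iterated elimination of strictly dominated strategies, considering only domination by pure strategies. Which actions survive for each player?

P1 drop A (B beats it: P:10>8 Q:9>1 R:5>2)
P1 drop C (B beats it: P:10>5 Q:9>4 R:5>2)
P1 drop E (D beats it: P:9>8 Q:11>4 R:10>9)
P2 drop R (P beats it: B:11>8 D:11>9)
P1→{B,D} P2→{P,Q}

Survivors P1:{B,D} P2:{P,Q}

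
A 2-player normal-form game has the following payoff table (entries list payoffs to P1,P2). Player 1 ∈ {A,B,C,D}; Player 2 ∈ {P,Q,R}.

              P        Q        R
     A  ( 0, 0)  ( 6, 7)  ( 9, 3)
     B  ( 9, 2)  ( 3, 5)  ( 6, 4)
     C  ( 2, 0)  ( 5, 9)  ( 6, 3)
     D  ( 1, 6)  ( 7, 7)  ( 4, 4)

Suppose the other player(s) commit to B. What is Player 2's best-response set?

u_2(P vs B) = 2
u_2(Q vs B) = 5
u_2(R vs B) = 4
max payoff 5 at {Q}

argmax u_2 = {Q}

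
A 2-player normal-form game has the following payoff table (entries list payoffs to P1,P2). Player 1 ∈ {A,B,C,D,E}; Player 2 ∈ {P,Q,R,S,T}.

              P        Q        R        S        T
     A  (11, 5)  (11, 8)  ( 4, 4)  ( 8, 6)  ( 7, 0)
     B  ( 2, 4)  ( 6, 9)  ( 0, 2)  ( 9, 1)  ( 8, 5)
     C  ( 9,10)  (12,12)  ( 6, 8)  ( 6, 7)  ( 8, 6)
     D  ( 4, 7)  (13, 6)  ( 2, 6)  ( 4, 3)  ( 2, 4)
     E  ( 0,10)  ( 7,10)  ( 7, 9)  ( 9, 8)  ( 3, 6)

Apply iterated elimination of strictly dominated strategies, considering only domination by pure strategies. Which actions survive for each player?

P2 drop R (P beats it: A:5>4 B:4>2 C:10>8 D:7>6 E:10>9)
P2 drop S (Q beats it: A:8>6 B:9>1 C:12>7 D:6>3 E:10>8)
P1 drop E (A beats it: P:11>0 Q:11>7 T:7>3)
P2 drop T (Q beats it: A:8>0 B:9>5 C:12>6 D:6>4)
P1 drop B (A beats it: P:11>2 Q:11>6)
P1→{A,C,D} P2→{P,Q}

Survivors P1:{A,C,D} P2:{P,Q}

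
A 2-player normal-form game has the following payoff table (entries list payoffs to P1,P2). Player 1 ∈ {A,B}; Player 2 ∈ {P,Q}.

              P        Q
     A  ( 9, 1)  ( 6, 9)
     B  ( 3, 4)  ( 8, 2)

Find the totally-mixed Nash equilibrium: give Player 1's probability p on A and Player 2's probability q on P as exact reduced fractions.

P1 indiff ⇒ q·9+(1-q)·6 = q·3+(1-q)·8 ⇒ q(6) = (1-q)(2) ⇒ q = 1/4
P2 indiff ⇒ p·1+(1-p)·4 = p·9+(1-p)·2 ⇒ p(-8) = (1-p)(-2) ⇒ p = 1/5

p=1/5, q=1/4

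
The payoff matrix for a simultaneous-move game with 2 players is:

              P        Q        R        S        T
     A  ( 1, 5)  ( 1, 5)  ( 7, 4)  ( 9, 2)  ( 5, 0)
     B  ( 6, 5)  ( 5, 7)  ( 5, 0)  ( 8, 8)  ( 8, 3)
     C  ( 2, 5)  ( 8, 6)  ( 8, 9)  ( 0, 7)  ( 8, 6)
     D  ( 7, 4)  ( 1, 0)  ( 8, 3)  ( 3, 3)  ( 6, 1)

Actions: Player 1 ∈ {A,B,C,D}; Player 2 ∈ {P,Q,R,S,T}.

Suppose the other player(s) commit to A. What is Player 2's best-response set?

argmax u_2 = {P,Q}

u_2(P vs A) = 5
u_2(Q vs A) = 5
u_2(R vs A) = 4
u_2(S vs A) = 2
u_2(T vs A) = 0
max payoff 5 at {P,Q}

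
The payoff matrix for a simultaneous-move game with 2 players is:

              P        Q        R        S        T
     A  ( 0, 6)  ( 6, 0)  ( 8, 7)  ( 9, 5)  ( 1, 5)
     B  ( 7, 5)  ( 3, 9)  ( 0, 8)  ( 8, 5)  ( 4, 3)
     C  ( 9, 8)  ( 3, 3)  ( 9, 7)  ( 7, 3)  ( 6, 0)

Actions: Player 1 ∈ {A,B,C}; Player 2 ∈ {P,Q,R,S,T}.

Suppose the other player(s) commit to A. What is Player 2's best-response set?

u_2(P vs A) = 6
u_2(Q vs A) = 0
u_2(R vs A) = 7
u_2(S vs A) = 5
u_2(T vs A) = 5
max payoff 7 at {R}

P2 best: {R}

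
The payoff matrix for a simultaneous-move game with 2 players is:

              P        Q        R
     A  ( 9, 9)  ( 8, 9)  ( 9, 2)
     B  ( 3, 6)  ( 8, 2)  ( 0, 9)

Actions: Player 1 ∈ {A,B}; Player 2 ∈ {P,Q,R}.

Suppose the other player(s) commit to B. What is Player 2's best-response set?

P2 best: {R}

u_2(P vs B) = 6
u_2(Q vs B) = 2
u_2(R vs B) = 9
max payoff 9 at {R}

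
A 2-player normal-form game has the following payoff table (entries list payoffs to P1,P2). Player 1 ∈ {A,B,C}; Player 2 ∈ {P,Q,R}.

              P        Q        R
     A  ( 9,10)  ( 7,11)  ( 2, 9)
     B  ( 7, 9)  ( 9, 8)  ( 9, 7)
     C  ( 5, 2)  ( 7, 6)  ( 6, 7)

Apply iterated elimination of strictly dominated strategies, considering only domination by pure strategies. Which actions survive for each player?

P1 drop C (B beats it: P:7>5 Q:9>7 R:9>6)
P2 drop R (P beats it: A:10>9 B:9>7)
P1→{A,B} P2→{P,Q}

IESDS → P1:{A,B} P2:{P,Q}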